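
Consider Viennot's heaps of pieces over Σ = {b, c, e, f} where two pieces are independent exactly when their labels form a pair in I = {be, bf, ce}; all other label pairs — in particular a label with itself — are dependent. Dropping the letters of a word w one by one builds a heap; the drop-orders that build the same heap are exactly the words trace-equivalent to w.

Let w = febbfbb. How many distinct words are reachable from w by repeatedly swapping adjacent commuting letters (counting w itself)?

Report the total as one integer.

35

#0=f has no predecessor
#1=e depends on [0:f]
#2=b has no predecessor
#3=b depends on [2:b]
#4=f depends on [1:e]
#5=b depends on [3:b]
#6=b depends on [5:b]
sources: [0:f, 2:b]
N(rest) = Σ N(rest − s) over sources s of rest; N(one piece) = 1:
  size 1 → [4]=1  [6]=1
  size 2 → [1,4]=1  [4,6]=2  [5,6]=1
  size 3 → [0,1,4]=1  [1,4,6]=3  [3,5,6]=1  [4,5,6]=3
  size 4 → [0,1,4,6]=4  [1,4,5,6]=6  [2,3,5,6]=1  [3,4,5,6]=4
  size 5 → [0,1,4,5,6]=10  [1,3,4,5,6]=10  [2,3,4,5,6]=5
  first=0(f) contributes 15
  first=2(b) contributes 20
|[w]| = 35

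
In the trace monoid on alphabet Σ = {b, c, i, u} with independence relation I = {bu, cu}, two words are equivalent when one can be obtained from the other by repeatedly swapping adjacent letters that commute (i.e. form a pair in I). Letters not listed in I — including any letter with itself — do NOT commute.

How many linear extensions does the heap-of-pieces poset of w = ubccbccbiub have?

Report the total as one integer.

16

0(u) covers ∅
1(b) covers ∅
2(c) covers 1:b
3(c) covers 2:c
4(b) covers 3:c
5(c) covers 4:b
6(c) covers 5:c
7(b) covers 6:c
8(i) covers 0:u, 7:b
9(u) covers 8:i
10(b) covers 8:i
floor of heap: 0:u, 1:b
completions by unplaced set U, small U first (add the entries for U minus each lowest piece of U):
  |U|=1: {9}:1  {10}:1
  |U|=2: {9,10}:2
  |U|=3: {8,9,10}:2
  |U|=4: {0,8,9,10}:2  {7,8,9,10}:2
  |U|=5: {0,7,8,9,10}:4  {6,7,8,9,10}:2
  |U|=6: {0,6,7,8,9,10}:6  {5,6,7,8,9,10}:2
  |U|=7: {0,5,6,7,8,9,10}:8  {4,5,6,7,8,9,10}:2
  |U|=8: {0,4,5,6,7,8,9,10}:10  {3,4,5,6,7,8,9,10}:2
  |U|=9: {0,3,4,5,6,7,8,9,10}:12  {2,3,4,5,6,7,8,9,10}:2
  start at 0(u): 2
  start at 1(b): 14
sum over floor = 16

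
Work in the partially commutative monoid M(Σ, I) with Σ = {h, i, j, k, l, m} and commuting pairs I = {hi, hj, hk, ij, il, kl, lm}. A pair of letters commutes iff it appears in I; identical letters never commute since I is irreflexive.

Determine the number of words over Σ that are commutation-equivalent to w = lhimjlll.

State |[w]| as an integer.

3

piece 0:l — minimal
piece 1:h rests on {0:l}
piece 2:i — minimal
piece 3:m rests on {1:h, 2:i}
piece 4:j rests on {3:m}
piece 5:l rests on {4:j}
piece 6:l rests on {5:l}
piece 7:l rests on {6:l}
minimal pieces: {0:l, 2:i}
ways to finish when only these pieces remain (= sum over removing one remaining piece with nothing left below it):
  1 left: {7}→1
  2 left: {6,7}→1
  3 left: {5,6,7}→1
  4 left: {4,5,6,7}→1
  5 left: {3,4,5,6,7}→1
  6 left: {1,3,4,5,6,7}→1  {2,3,4,5,6,7}→1
  placing 0:l first → 2 extensions
  placing 2:i first → 1 extensions
total linear extensions = 3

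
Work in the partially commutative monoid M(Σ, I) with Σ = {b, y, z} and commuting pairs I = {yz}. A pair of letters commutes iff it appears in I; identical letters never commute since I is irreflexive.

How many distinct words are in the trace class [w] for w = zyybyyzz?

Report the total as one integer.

18

drop 0:z onto floor
drop 1:y onto floor
drop 2:y onto {1:y}
drop 3:b onto {0:z, 2:y}
drop 4:y onto {3:b}
drop 5:y onto {4:y}
drop 6:z onto {3:b}
drop 7:z onto {6:z}
ground layer = {0:z, 1:y}
drop-orders for the pieces not yet dropped (sum over which currently-grounded one goes next):
  1 to go: {5} 1  {7} 1
  2 to go: {4,5} 1  {5,7} 2  {6,7} 1
  3 to go: {4,5,7} 3  {5,6,7} 3
  4 to go: {4,5,6,7} 6
  5 to go: {3,4,5,6,7} 6
  6 to go: {0,3,4,5,6,7} 6  {2,3,4,5,6,7} 6
  if 0:z drops first: 6 orders
  if 1:y drops first: 12 orders
heap linearizations: 18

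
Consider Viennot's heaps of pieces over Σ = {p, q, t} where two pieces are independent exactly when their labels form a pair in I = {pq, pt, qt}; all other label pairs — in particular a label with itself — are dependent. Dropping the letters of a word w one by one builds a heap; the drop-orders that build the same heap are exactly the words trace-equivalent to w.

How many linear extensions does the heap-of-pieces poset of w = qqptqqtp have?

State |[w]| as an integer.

0(q) covers ∅
1(q) covers 0:q
2(p) covers ∅
3(t) covers ∅
4(q) covers 1:q
5(q) covers 4:q
6(t) covers 3:t
7(p) covers 2:p
floor of heap: 0:q, 2:p, 3:t
completions by unplaced set U, small U first (add the entries for U minus each lowest piece of U):
  |U|=1: {5}:1  {6}:1  {7}:1
  |U|=2: {2,7}:1  {3,6}:1  {4,5}:1  {5,6}:2  {5,7}:2  {6,7}:2
  |U|=3: {1,4,5}:1  {2,5,7}:3  {2,6,7}:3  {3,5,6}:3  {3,6,7}:3  {4,5,6}:3  {4,5,7}:3  {5,6,7}:6
  |U|=4: {0,1,4,5}:1  {1,4,5,6}:4  {1,4,5,7}:4  {2,3,6,7}:6  {2,4,5,7}:6  {2,5,6,7}:12  {3,4,5,6}:6  {3,5,6,7}:12  {4,5,6,7}:12
  |U|=5: {0,1,4,5,6}:5  {0,1,4,5,7}:5  {1,2,4,5,7}:10  {1,3,4,5,6}:10  {1,4,5,6,7}:20  {2,3,5,6,7}:30  {2,4,5,6,7}:30  {3,4,5,6,7}:30
  |U|=6: {0,1,2,4,5,7}:15  {0,1,3,4,5,6}:15  {0,1,4,5,6,7}:30  {1,2,4,5,6,7}:60  {1,3,4,5,6,7}:60  {2,3,4,5,6,7}:90
  start at 0(q): 210
  start at 2(p): 105
  start at 3(t): 105
sum over floor = 420

420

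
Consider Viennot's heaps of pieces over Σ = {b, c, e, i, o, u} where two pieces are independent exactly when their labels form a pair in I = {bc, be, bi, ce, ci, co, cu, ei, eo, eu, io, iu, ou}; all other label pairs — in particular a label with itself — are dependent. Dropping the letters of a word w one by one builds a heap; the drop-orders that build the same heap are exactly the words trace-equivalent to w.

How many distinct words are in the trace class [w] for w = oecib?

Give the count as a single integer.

piece 0:o — minimal
piece 1:e — minimal
piece 2:c — minimal
piece 3:i — minimal
piece 4:b rests on {0:o}
minimal pieces: {0:o, 1:e, 2:c, 3:i}
ways to finish when only these pieces remain (= sum over removing one remaining piece with nothing left below it):
  1 left: {1}→1  {2}→1  {3}→1  {4}→1
  2 left: {0,4}→1  {1,2}→2  {1,3}→2  {1,4}→2  {2,3}→2  {2,4}→2  {3,4}→2
  3 left: {0,1,4}→3  {0,2,4}→3  {0,3,4}→3  {1,2,3}→6  {1,2,4}→6  {1,3,4}→6  {2,3,4}→6
  placing 0:o first → 24 extensions
  placing 1:e first → 12 extensions
  placing 2:c first → 12 extensions
  placing 3:i first → 12 extensions
total linear extensions = 60

60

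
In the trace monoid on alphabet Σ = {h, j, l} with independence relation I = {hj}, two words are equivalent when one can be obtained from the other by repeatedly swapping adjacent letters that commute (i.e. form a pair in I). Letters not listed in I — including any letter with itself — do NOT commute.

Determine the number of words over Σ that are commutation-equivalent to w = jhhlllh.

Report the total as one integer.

piece 0:j — minimal
piece 1:h — minimal
piece 2:h rests on {1:h}
piece 3:l rests on {0:j, 2:h}
piece 4:l rests on {3:l}
piece 5:l rests on {4:l}
piece 6:h rests on {5:l}
minimal pieces: {0:j, 1:h}
ways to finish when only these pieces remain (= sum over removing one remaining piece with nothing left below it):
  1 left: {6}→1
  2 left: {5,6}→1
  3 left: {4,5,6}→1
  4 left: {3,4,5,6}→1
  5 left: {0,3,4,5,6}→1  {2,3,4,5,6}→1
  placing 0:j first → 1 extensions
  placing 1:h first → 2 extensions
total linear extensions = 3

3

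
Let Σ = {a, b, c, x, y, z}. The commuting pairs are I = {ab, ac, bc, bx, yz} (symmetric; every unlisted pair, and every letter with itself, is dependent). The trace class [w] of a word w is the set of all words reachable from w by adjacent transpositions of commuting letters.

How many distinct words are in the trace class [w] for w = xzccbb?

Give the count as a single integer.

6

drop 0:x onto floor
drop 1:z onto {0:x}
drop 2:c onto {1:z}
drop 3:c onto {2:c}
drop 4:b onto {1:z}
drop 5:b onto {4:b}
ground layer = {0:x}
drop-orders for the pieces not yet dropped (sum over which currently-grounded one goes next):
  1 to go: {3} 1  {5} 1
  2 to go: {2,3} 1  {3,5} 2  {4,5} 1
  3 to go: {2,3,5} 3  {3,4,5} 3
  4 to go: {2,3,4,5} 6
  if 0:x drops first: 6 orders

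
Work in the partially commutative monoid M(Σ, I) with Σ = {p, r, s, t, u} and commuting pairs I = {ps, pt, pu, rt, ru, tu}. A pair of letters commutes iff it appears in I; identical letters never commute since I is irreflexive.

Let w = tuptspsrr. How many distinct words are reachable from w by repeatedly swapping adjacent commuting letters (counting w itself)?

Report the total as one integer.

#0=t has no predecessor
#1=u has no predecessor
#2=p has no predecessor
#3=t depends on [0:t]
#4=s depends on [1:u, 3:t]
#5=p depends on [2:p]
#6=s depends on [4:s]
#7=r depends on [5:p, 6:s]
#8=r depends on [7:r]
sources: [0:t, 1:u, 2:p]
N(rest) = Σ N(rest − s) over sources s of rest; N(one piece) = 1:
  size 1 → [8]=1
  size 2 → [7,8]=1
  size 3 → [5,7,8]=1  [6,7,8]=1
  size 4 → [2,5,7,8]=1  [4,6,7,8]=1  [5,6,7,8]=2
  size 5 → [1,4,6,7,8]=1  [2,5,6,7,8]=3  [3,4,6,7,8]=1  [4,5,6,7,8]=3
  size 6 → [0,3,4,6,7,8]=1  [1,3,4,6,7,8]=2  [1,4,5,6,7,8]=4  [2,4,5,6,7,8]=6  [3,4,5,6,7,8]=4
  size 7 → [0,1,3,4,6,7,8]=3  [0,3,4,5,6,7,8]=5  [1,2,4,5,6,7,8]=10  [1,3,4,5,6,7,8]=10  [2,3,4,5,6,7,8]=10
  first=0(t) contributes 30
  first=1(u) contributes 15
  first=2(p) contributes 18
|[w]| = 63

63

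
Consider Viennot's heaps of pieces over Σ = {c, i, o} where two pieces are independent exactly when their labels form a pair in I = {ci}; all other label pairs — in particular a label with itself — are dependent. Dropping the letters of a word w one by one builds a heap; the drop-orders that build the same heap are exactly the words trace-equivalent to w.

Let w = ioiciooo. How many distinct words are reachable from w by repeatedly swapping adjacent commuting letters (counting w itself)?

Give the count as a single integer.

3

piece 0:i — minimal
piece 1:o rests on {0:i}
piece 2:i rests on {1:o}
piece 3:c rests on {1:o}
piece 4:i rests on {2:i}
piece 5:o rests on {3:c, 4:i}
piece 6:o rests on {5:o}
piece 7:o rests on {6:o}
minimal pieces: {0:i}
ways to finish when only these pieces remain (= sum over removing one remaining piece with nothing left below it):
  1 left: {7}→1
  2 left: {6,7}→1
  3 left: {5,6,7}→1
  4 left: {3,5,6,7}→1  {4,5,6,7}→1
  5 left: {2,4,5,6,7}→1  {3,4,5,6,7}→2
  6 left: {2,3,4,5,6,7}→3
  placing 0:i first → 3 extensions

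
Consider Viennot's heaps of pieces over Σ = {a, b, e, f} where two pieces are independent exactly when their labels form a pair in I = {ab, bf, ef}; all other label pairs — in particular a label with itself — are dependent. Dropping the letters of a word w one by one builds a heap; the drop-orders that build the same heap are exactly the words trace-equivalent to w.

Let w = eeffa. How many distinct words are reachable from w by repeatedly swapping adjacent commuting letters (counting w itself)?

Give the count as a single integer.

6

0(e) covers ∅
1(e) covers 0:e
2(f) covers ∅
3(f) covers 2:f
4(a) covers 1:e, 3:f
floor of heap: 0:e, 2:f
completions by unplaced set U, small U first (add the entries for U minus each lowest piece of U):
  |U|=1: {4}:1
  |U|=2: {1,4}:1  {3,4}:1
  |U|=3: {0,1,4}:1  {1,3,4}:2  {2,3,4}:1
  start at 0(e): 3
  start at 2(f): 3
sum over floor = 6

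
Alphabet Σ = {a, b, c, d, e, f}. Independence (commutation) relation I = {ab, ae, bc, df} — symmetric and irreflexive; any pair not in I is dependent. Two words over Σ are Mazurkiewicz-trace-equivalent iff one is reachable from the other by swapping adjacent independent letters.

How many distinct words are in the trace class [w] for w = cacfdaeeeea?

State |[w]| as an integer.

30

0(c) covers ∅
1(a) covers 0:c
2(c) covers 1:a
3(f) covers 2:c
4(d) covers 2:c
5(a) covers 3:f, 4:d
6(e) covers 3:f, 4:d
7(e) covers 6:e
8(e) covers 7:e
9(e) covers 8:e
10(a) covers 5:a
floor of heap: 0:c
completions by unplaced set U, small U first (add the entries for U minus each lowest piece of U):
  |U|=1: {9}:1  {10}:1
  |U|=2: {5,10}:1  {8,9}:1  {9,10}:2
  |U|=3: {5,9,10}:3  {7,8,9}:1  {8,9,10}:3
  |U|=4: {5,8,9,10}:6  {6,7,8,9}:1  {7,8,9,10}:4
  |U|=5: {5,7,8,9,10}:10  {6,7,8,9,10}:5
  |U|=6: {5,6,7,8,9,10}:15
  |U|=7: {3,5,6,7,8,9,10}:15  {4,5,6,7,8,9,10}:15
  |U|=8: {3,4,5,6,7,8,9,10}:30
  |U|=9: {2,3,4,5,6,7,8,9,10}:30
  start at 0(c): 30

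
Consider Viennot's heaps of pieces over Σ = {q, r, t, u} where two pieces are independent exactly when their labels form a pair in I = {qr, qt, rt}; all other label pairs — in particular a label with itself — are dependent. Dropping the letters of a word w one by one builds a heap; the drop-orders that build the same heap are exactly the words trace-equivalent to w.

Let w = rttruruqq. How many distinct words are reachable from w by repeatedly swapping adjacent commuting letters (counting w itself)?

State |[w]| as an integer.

#0=r has no predecessor
#1=t has no predecessor
#2=t depends on [1:t]
#3=r depends on [0:r]
#4=u depends on [2:t, 3:r]
#5=r depends on [4:u]
#6=u depends on [5:r]
#7=q depends on [6:u]
#8=q depends on [7:q]
sources: [0:r, 1:t]
N(rest) = Σ N(rest − s) over sources s of rest; N(one piece) = 1:
  size 1 → [8]=1
  size 2 → [7,8]=1
  size 3 → [6,7,8]=1
  size 4 → [5,6,7,8]=1
  size 5 → [4,5,6,7,8]=1
  size 6 → [2,4,5,6,7,8]=1  [3,4,5,6,7,8]=1
  size 7 → [0,3,4,5,6,7,8]=1  [1,2,4,5,6,7,8]=1  [2,3,4,5,6,7,8]=2
  first=0(r) contributes 3
  first=1(t) contributes 3
|[w]| = 6

6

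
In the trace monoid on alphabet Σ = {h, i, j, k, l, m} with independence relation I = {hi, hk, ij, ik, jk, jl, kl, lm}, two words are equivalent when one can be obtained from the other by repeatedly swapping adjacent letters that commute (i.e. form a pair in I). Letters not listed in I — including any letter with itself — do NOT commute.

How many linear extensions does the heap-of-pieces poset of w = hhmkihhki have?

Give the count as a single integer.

0(h) covers ∅
1(h) covers 0:h
2(m) covers 1:h
3(k) covers 2:m
4(i) covers 2:m
5(h) covers 2:m
6(h) covers 5:h
7(k) covers 3:k
8(i) covers 4:i
floor of heap: 0:h
completions by unplaced set U, small U first (add the entries for U minus each lowest piece of U):
  |U|=1: {6}:1  {7}:1  {8}:1
  |U|=2: {3,7}:1  {4,8}:1  {5,6}:1  {6,7}:2  {6,8}:2  {7,8}:2
  |U|=3: {3,6,7}:3  {3,7,8}:3  {4,6,8}:3  {4,7,8}:3  {5,6,7}:3  {5,6,8}:3  {6,7,8}:6
  |U|=4: {3,4,7,8}:6  {3,5,6,7}:6  {3,6,7,8}:12  {4,5,6,8}:6  {4,6,7,8}:12  {5,6,7,8}:12
  |U|=5: {3,4,6,7,8}:30  {3,5,6,7,8}:30  {4,5,6,7,8}:30
  |U|=6: {3,4,5,6,7,8}:90
  |U|=7: {2,3,4,5,6,7,8}:90
  start at 0(h): 90

90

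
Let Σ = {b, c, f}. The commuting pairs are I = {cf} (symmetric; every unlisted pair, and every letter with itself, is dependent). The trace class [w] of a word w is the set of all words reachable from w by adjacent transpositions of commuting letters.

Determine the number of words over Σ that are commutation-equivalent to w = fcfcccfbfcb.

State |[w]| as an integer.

#0=f has no predecessor
#1=c has no predecessor
#2=f depends on [0:f]
#3=c depends on [1:c]
#4=c depends on [3:c]
#5=c depends on [4:c]
#6=f depends on [2:f]
#7=b depends on [5:c, 6:f]
#8=f depends on [7:b]
#9=c depends on [7:b]
#10=b depends on [8:f, 9:c]
sources: [0:f, 1:c]
N(rest) = Σ N(rest − s) over sources s of rest; N(one piece) = 1:
  size 1 → [10]=1
  size 2 → [8,10]=1  [9,10]=1
  size 3 → [8,9,10]=2
  size 4 → [7,8,9,10]=2
  size 5 → [5,7,8,9,10]=2  [6,7,8,9,10]=2
  size 6 → [2,6,7,8,9,10]=2  [4,5,7,8,9,10]=2  [5,6,7,8,9,10]=4
  size 7 → [0,2,6,7,8,9,10]=2  [2,5,6,7,8,9,10]=6  [3,4,5,7,8,9,10]=2  [4,5,6,7,8,9,10]=6
  size 8 → [0,2,5,6,7,8,9,10]=8  [1,3,4,5,7,8,9,10]=2  [2,4,5,6,7,8,9,10]=12  [3,4,5,6,7,8,9,10]=8
  size 9 → [0,2,4,5,6,7,8,9,10]=20  [1,3,4,5,6,7,8,9,10]=10  [2,3,4,5,6,7,8,9,10]=20
  first=0(f) contributes 30
  first=1(c) contributes 40
|[w]| = 70

70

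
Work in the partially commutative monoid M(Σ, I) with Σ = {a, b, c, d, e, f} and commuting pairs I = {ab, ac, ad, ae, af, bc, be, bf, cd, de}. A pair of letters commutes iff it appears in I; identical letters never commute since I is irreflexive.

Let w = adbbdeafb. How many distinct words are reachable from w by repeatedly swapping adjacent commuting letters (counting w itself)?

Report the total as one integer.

396

0(a) covers ∅
1(d) covers ∅
2(b) covers 1:d
3(b) covers 2:b
4(d) covers 3:b
5(e) covers ∅
6(a) covers 0:a
7(f) covers 4:d, 5:e
8(b) covers 4:d
floor of heap: 0:a, 1:d, 5:e
completions by unplaced set U, small U first (add the entries for U minus each lowest piece of U):
  |U|=1: {6}:1  {7}:1  {8}:1
  |U|=2: {0,6}:1  {5,7}:1  {6,7}:2  {6,8}:2  {7,8}:2
  |U|=3: {0,6,7}:3  {0,6,8}:3  {4,7,8}:2  {5,6,7}:3  {5,7,8}:3  {6,7,8}:6
  |U|=4: {0,5,6,7}:6  {0,6,7,8}:12  {3,4,7,8}:2  {4,5,7,8}:5  {4,6,7,8}:8  {5,6,7,8}:12
  |U|=5: {0,4,6,7,8}:20  {0,5,6,7,8}:30  {2,3,4,7,8}:2  {3,4,5,7,8}:7  {3,4,6,7,8}:10  {4,5,6,7,8}:25
  |U|=6: {0,3,4,6,7,8}:30  {0,4,5,6,7,8}:75  {1,2,3,4,7,8}:2  {2,3,4,5,7,8}:9  {2,3,4,6,7,8}:12  {3,4,5,6,7,8}:42
  |U|=7: {0,2,3,4,6,7,8}:42  {0,3,4,5,6,7,8}:147  {1,2,3,4,5,7,8}:11  {1,2,3,4,6,7,8}:14  {2,3,4,5,6,7,8}:63
  start at 0(a): 88
  start at 1(d): 252
  start at 5(e): 56
sum over floor = 396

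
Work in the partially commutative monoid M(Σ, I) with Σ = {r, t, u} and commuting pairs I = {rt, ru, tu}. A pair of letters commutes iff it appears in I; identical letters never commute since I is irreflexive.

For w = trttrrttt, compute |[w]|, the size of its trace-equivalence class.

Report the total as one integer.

84

0(t) covers ∅
1(r) covers ∅
2(t) covers 0:t
3(t) covers 2:t
4(r) covers 1:r
5(r) covers 4:r
6(t) covers 3:t
7(t) covers 6:t
8(t) covers 7:t
floor of heap: 0:t, 1:r
completions by unplaced set U, small U first (add the entries for U minus each lowest piece of U):
  |U|=1: {5}:1  {8}:1
  |U|=2: {4,5}:1  {5,8}:2  {7,8}:1
  |U|=3: {1,4,5}:1  {4,5,8}:3  {5,7,8}:3  {6,7,8}:1
  |U|=4: {1,4,5,8}:4  {3,6,7,8}:1  {4,5,7,8}:6  {5,6,7,8}:4
  |U|=5: {1,4,5,7,8}:10  {2,3,6,7,8}:1  {3,5,6,7,8}:5  {4,5,6,7,8}:10
  |U|=6: {0,2,3,6,7,8}:1  {1,4,5,6,7,8}:20  {2,3,5,6,7,8}:6  {3,4,5,6,7,8}:15
  |U|=7: {0,2,3,5,6,7,8}:7  {1,3,4,5,6,7,8}:35  {2,3,4,5,6,7,8}:21
  start at 0(t): 56
  start at 1(r): 28
sum over floor = 84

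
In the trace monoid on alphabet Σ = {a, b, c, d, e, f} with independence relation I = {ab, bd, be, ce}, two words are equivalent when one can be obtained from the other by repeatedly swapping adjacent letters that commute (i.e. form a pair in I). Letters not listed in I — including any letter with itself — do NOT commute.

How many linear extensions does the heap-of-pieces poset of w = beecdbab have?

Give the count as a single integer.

53

drop 0:b onto floor
drop 1:e onto floor
drop 2:e onto {1:e}
drop 3:c onto {0:b}
drop 4:d onto {2:e, 3:c}
drop 5:b onto {3:c}
drop 6:a onto {4:d}
drop 7:b onto {5:b}
ground layer = {0:b, 1:e}
drop-orders for the pieces not yet dropped (sum over which currently-grounded one goes next):
  1 to go: {6} 1  {7} 1
  2 to go: {4,6} 1  {5,7} 1  {6,7} 2
  3 to go: {2,4,6} 1  {4,6,7} 3  {5,6,7} 3
  4 to go: {1,2,4,6} 1  {2,4,6,7} 4  {4,5,6,7} 6
  5 to go: {1,2,4,6,7} 5  {2,4,5,6,7} 10  {3,4,5,6,7} 6
  6 to go: {0,3,4,5,6,7} 6  {1,2,4,5,6,7} 15  {2,3,4,5,6,7} 16
  if 0:b drops first: 31 orders
  if 1:e drops first: 22 orders
heap linearizations: 53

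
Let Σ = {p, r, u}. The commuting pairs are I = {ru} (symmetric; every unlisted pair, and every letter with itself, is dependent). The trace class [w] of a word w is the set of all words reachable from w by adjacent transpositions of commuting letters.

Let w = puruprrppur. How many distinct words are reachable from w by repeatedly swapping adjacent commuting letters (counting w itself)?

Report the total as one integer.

0(p) covers ∅
1(u) covers 0:p
2(r) covers 0:p
3(u) covers 1:u
4(p) covers 2:r, 3:u
5(r) covers 4:p
6(r) covers 5:r
7(p) covers 6:r
8(p) covers 7:p
9(u) covers 8:p
10(r) covers 8:p
floor of heap: 0:p
completions by unplaced set U, small U first (add the entries for U minus each lowest piece of U):
  |U|=1: {9}:1  {10}:1
  |U|=2: {9,10}:2
  |U|=3: {8,9,10}:2
  |U|=4: {7,8,9,10}:2
  |U|=5: {6,7,8,9,10}:2
  |U|=6: {5,6,7,8,9,10}:2
  |U|=7: {4,5,6,7,8,9,10}:2
  |U|=8: {2,4,5,6,7,8,9,10}:2  {3,4,5,6,7,8,9,10}:2
  |U|=9: {1,3,4,5,6,7,8,9,10}:2  {2,3,4,5,6,7,8,9,10}:4
  start at 0(p): 6

6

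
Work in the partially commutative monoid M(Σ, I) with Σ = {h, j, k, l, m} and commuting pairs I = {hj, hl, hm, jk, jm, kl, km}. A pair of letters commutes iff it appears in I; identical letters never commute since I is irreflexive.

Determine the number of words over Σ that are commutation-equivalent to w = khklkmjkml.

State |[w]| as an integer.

756

#0=k has no predecessor
#1=h depends on [0:k]
#2=k depends on [1:h]
#3=l has no predecessor
#4=k depends on [2:k]
#5=m depends on [3:l]
#6=j depends on [3:l]
#7=k depends on [4:k]
#8=m depends on [5:m]
#9=l depends on [6:j, 8:m]
sources: [0:k, 3:l]
N(rest) = Σ N(rest − s) over sources s of rest; N(one piece) = 1:
  size 1 → [7]=1  [9]=1
  size 2 → [4,7]=1  [6,9]=1  [7,9]=2  [8,9]=1
  size 3 → [2,4,7]=1  [4,7,9]=3  [5,8,9]=1  [6,7,9]=3  [6,8,9]=2  [7,8,9]=3
  size 4 → [1,2,4,7]=1  [2,4,7,9]=4  [4,6,7,9]=6  [4,7,8,9]=6  [5,6,8,9]=3  [5,7,8,9]=4  [6,7,8,9]=8
  size 5 → [0,1,2,4,7]=1  [1,2,4,7,9]=5  [2,4,6,7,9]=10  [2,4,7,8,9]=10  [3,5,6,8,9]=3  [4,5,7,8,9]=10  [4,6,7,8,9]=20  [5,6,7,8,9]=15
  size 6 → [0,1,2,4,7,9]=6  [1,2,4,6,7,9]=15  [1,2,4,7,8,9]=15  [2,4,5,7,8,9]=20  [2,4,6,7,8,9]=40  [3,5,6,7,8,9]=18  [4,5,6,7,8,9]=45
  size 7 → [0,1,2,4,6,7,9]=21  [0,1,2,4,7,8,9]=21  [1,2,4,5,7,8,9]=35  [1,2,4,6,7,8,9]=70  [2,4,5,6,7,8,9]=105  [3,4,5,6,7,8,9]=63
  size 8 → [0,1,2,4,5,7,8,9]=56  [0,1,2,4,6,7,8,9]=112  [1,2,4,5,6,7,8,9]=210  [2,3,4,5,6,7,8,9]=168
  first=0(k) contributes 378
  first=3(l) contributes 378
|[w]| = 756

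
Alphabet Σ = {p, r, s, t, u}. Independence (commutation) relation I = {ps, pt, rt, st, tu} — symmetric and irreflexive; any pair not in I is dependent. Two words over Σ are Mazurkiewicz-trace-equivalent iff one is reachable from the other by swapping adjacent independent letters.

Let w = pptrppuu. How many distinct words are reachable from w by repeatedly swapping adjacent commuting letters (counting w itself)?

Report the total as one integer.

8

0(p) covers ∅
1(p) covers 0:p
2(t) covers ∅
3(r) covers 1:p
4(p) covers 3:r
5(p) covers 4:p
6(u) covers 5:p
7(u) covers 6:u
floor of heap: 0:p, 2:t
completions by unplaced set U, small U first (add the entries for U minus each lowest piece of U):
  |U|=1: {2}:1  {7}:1
  |U|=2: {2,7}:2  {6,7}:1
  |U|=3: {2,6,7}:3  {5,6,7}:1
  |U|=4: {2,5,6,7}:4  {4,5,6,7}:1
  |U|=5: {2,4,5,6,7}:5  {3,4,5,6,7}:1
  |U|=6: {1,3,4,5,6,7}:1  {2,3,4,5,6,7}:6
  start at 0(p): 7
  start at 2(t): 1
sum over floor = 8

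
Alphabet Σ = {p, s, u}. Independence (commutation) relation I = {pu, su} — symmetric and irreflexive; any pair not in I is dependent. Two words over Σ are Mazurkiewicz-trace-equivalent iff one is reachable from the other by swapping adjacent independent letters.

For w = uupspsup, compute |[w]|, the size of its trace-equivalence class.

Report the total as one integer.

piece 0:u — minimal
piece 1:u rests on {0:u}
piece 2:p — minimal
piece 3:s rests on {2:p}
piece 4:p rests on {3:s}
piece 5:s rests on {4:p}
piece 6:u rests on {1:u}
piece 7:p rests on {5:s}
minimal pieces: {0:u, 2:p}
ways to finish when only these pieces remain (= sum over removing one remaining piece with nothing left below it):
  1 left: {6}→1  {7}→1
  2 left: {1,6}→1  {5,7}→1  {6,7}→2
  3 left: {0,1,6}→1  {1,6,7}→3  {4,5,7}→1  {5,6,7}→3
  4 left: {0,1,6,7}→4  {1,5,6,7}→6  {3,4,5,7}→1  {4,5,6,7}→4
  5 left: {0,1,5,6,7}→10  {1,4,5,6,7}→10  {2,3,4,5,7}→1  {3,4,5,6,7}→5
  6 left: {0,1,4,5,6,7}→20  {1,3,4,5,6,7}→15  {2,3,4,5,6,7}→6
  placing 0:u first → 21 extensions
  placing 2:p first → 35 extensions
total linear extensions = 56

56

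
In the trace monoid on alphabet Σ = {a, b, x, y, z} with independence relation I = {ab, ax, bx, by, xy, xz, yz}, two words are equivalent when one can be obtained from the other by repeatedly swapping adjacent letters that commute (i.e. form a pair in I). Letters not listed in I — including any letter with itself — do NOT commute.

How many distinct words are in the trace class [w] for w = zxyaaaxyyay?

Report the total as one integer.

#0=z has no predecessor
#1=x has no predecessor
#2=y has no predecessor
#3=a depends on [0:z, 2:y]
#4=a depends on [3:a]
#5=a depends on [4:a]
#6=x depends on [1:x]
#7=y depends on [5:a]
#8=y depends on [7:y]
#9=a depends on [8:y]
#10=y depends on [9:a]
sources: [0:z, 1:x, 2:y]
N(rest) = Σ N(rest − s) over sources s of rest; N(one piece) = 1:
  size 1 → [6]=1  [10]=1
  size 2 → [1,6]=1  [6,10]=2  [9,10]=1
  size 3 → [1,6,10]=3  [6,9,10]=3  [8,9,10]=1
  size 4 → [1,6,9,10]=6  [6,8,9,10]=4  [7,8,9,10]=1
  size 5 → [1,6,8,9,10]=10  [5,7,8,9,10]=1  [6,7,8,9,10]=5
  size 6 → [1,6,7,8,9,10]=15  [4,5,7,8,9,10]=1  [5,6,7,8,9,10]=6
  size 7 → [1,5,6,7,8,9,10]=21  [3,4,5,7,8,9,10]=1  [4,5,6,7,8,9,10]=7
  size 8 → [0,3,4,5,7,8,9,10]=1  [1,4,5,6,7,8,9,10]=28  [2,3,4,5,7,8,9,10]=1  [3,4,5,6,7,8,9,10]=8
  size 9 → [0,2,3,4,5,7,8,9,10]=2  [0,3,4,5,6,7,8,9,10]=9  [1,3,4,5,6,7,8,9,10]=36  [2,3,4,5,6,7,8,9,10]=9
  first=0(z) contributes 45
  first=1(x) contributes 20
  first=2(y) contributes 45
|[w]| = 110

110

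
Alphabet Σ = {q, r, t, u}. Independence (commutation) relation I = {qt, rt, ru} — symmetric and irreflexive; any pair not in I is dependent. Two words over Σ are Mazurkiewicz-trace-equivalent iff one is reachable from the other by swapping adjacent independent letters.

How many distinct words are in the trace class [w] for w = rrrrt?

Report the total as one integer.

5

piece 0:r — minimal
piece 1:r rests on {0:r}
piece 2:r rests on {1:r}
piece 3:r rests on {2:r}
piece 4:t — minimal
minimal pieces: {0:r, 4:t}
ways to finish when only these pieces remain (= sum over removing one remaining piece with nothing left below it):
  1 left: {3}→1  {4}→1
  2 left: {2,3}→1  {3,4}→2
  3 left: {1,2,3}→1  {2,3,4}→3
  placing 0:r first → 4 extensions
  placing 4:t first → 1 extensions
total linear extensions = 5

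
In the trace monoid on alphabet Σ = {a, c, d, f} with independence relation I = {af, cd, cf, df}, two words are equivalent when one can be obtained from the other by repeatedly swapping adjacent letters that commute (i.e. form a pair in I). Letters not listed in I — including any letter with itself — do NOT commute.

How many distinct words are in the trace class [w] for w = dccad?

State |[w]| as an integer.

#0=d has no predecessor
#1=c has no predecessor
#2=c depends on [1:c]
#3=a depends on [0:d, 2:c]
#4=d depends on [3:a]
sources: [0:d, 1:c]
N(rest) = Σ N(rest − s) over sources s of rest; N(one piece) = 1:
  size 1 → [4]=1
  size 2 → [3,4]=1
  size 3 → [0,3,4]=1  [2,3,4]=1
  first=0(d) contributes 1
  first=1(c) contributes 2
|[w]| = 3

3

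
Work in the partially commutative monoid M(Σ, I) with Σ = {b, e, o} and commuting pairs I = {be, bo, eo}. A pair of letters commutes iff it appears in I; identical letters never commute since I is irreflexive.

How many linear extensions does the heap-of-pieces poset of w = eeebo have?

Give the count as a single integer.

0(e) covers ∅
1(e) covers 0:e
2(e) covers 1:e
3(b) covers ∅
4(o) covers ∅
floor of heap: 0:e, 3:b, 4:o
completions by unplaced set U, small U first (add the entries for U minus each lowest piece of U):
  |U|=1: {2}:1  {3}:1  {4}:1
  |U|=2: {1,2}:1  {2,3}:2  {2,4}:2  {3,4}:2
  |U|=3: {0,1,2}:1  {1,2,3}:3  {1,2,4}:3  {2,3,4}:6
  start at 0(e): 12
  start at 3(b): 4
  start at 4(o): 4
sum over floor = 20

20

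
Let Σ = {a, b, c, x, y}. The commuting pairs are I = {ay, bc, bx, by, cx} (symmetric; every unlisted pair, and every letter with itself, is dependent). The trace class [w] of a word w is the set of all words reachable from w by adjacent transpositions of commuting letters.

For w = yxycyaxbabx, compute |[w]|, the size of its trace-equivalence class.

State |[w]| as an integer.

0(y) covers ∅
1(x) covers 0:y
2(y) covers 1:x
3(c) covers 2:y
4(y) covers 3:c
5(a) covers 3:c
6(x) covers 4:y, 5:a
7(b) covers 5:a
8(a) covers 6:x, 7:b
9(b) covers 8:a
10(x) covers 8:a
floor of heap: 0:y
completions by unplaced set U, small U first (add the entries for U minus each lowest piece of U):
  |U|=1: {9}:1  {10}:1
  |U|=2: {9,10}:2
  |U|=3: {8,9,10}:2
  |U|=4: {6,8,9,10}:2  {7,8,9,10}:2
  |U|=5: {4,6,8,9,10}:2  {6,7,8,9,10}:4
  |U|=6: {4,6,7,8,9,10}:6  {5,6,7,8,9,10}:4
  |U|=7: {4,5,6,7,8,9,10}:10
  |U|=8: {3,4,5,6,7,8,9,10}:10
  |U|=9: {2,3,4,5,6,7,8,9,10}:10
  start at 0(y): 10

10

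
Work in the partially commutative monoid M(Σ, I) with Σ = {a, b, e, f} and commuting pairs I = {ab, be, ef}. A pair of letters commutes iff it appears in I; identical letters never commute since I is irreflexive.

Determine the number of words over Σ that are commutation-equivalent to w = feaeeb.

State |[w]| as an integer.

9

#0=f has no predecessor
#1=e has no predecessor
#2=a depends on [0:f, 1:e]
#3=e depends on [2:a]
#4=e depends on [3:e]
#5=b depends on [0:f]
sources: [0:f, 1:e]
N(rest) = Σ N(rest − s) over sources s of rest; N(one piece) = 1:
  size 1 → [4]=1  [5]=1
  size 2 → [3,4]=1  [4,5]=2
  size 3 → [2,3,4]=1  [3,4,5]=3
  size 4 → [1,2,3,4]=1  [2,3,4,5]=4
  first=0(f) contributes 5
  first=1(e) contributes 4
|[w]| = 9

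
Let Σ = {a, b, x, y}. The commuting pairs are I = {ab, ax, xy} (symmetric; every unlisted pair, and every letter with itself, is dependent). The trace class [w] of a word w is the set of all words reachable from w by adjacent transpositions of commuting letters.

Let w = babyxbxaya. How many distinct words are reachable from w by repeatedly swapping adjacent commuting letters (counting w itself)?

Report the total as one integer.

58

#0=b has no predecessor
#1=a has no predecessor
#2=b depends on [0:b]
#3=y depends on [1:a, 2:b]
#4=x depends on [2:b]
#5=b depends on [3:y, 4:x]
#6=x depends on [5:b]
#7=a depends on [3:y]
#8=y depends on [5:b, 7:a]
#9=a depends on [8:y]
sources: [0:b, 1:a]
N(rest) = Σ N(rest − s) over sources s of rest; N(one piece) = 1:
  size 1 → [6]=1  [9]=1
  size 2 → [6,9]=2  [8,9]=1
  size 3 → [6,8,9]=3  [7,8,9]=1
  size 4 → [5,6,8,9]=3  [6,7,8,9]=4
  size 5 → [4,5,6,8,9]=3  [5,6,7,8,9]=7
  size 6 → [3,5,6,7,8,9]=7  [4,5,6,7,8,9]=10
  size 7 → [1,3,5,6,7,8,9]=7  [3,4,5,6,7,8,9]=17
  size 8 → [1,3,4,5,6,7,8,9]=24  [2,3,4,5,6,7,8,9]=17
  first=0(b) contributes 41
  first=1(a) contributes 17
|[w]| = 58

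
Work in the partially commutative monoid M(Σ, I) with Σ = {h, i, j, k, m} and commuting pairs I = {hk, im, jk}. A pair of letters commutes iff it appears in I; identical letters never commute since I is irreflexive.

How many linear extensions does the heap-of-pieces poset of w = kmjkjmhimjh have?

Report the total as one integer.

6

piece 0:k — minimal
piece 1:m rests on {0:k}
piece 2:j rests on {1:m}
piece 3:k rests on {1:m}
piece 4:j rests on {2:j}
piece 5:m rests on {3:k, 4:j}
piece 6:h rests on {5:m}
piece 7:i rests on {6:h}
piece 8:m rests on {6:h}
piece 9:j rests on {7:i, 8:m}
piece 10:h rests on {9:j}
minimal pieces: {0:k}
ways to finish when only these pieces remain (= sum over removing one remaining piece with nothing left below it):
  1 left: {10}→1
  2 left: {9,10}→1
  3 left: {7,9,10}→1  {8,9,10}→1
  4 left: {7,8,9,10}→2
  5 left: {6,7,8,9,10}→2
  6 left: {5,6,7,8,9,10}→2
  7 left: {3,5,6,7,8,9,10}→2  {4,5,6,7,8,9,10}→2
  8 left: {2,4,5,6,7,8,9,10}→2  {3,4,5,6,7,8,9,10}→4
  9 left: {2,3,4,5,6,7,8,9,10}→6
  placing 0:k first → 6 extensions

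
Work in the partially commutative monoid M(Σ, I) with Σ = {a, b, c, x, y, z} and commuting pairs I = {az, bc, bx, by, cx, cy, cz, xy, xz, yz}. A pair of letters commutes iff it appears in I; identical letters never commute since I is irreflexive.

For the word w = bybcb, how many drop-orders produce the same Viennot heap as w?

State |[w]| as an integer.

piece 0:b — minimal
piece 1:y — minimal
piece 2:b rests on {0:b}
piece 3:c — minimal
piece 4:b rests on {2:b}
minimal pieces: {0:b, 1:y, 3:c}
ways to finish when only these pieces remain (= sum over removing one remaining piece with nothing left below it):
  1 left: {1}→1  {3}→1  {4}→1
  2 left: {1,3}→2  {1,4}→2  {2,4}→1  {3,4}→2
  3 left: {0,2,4}→1  {1,2,4}→3  {1,3,4}→6  {2,3,4}→3
  placing 0:b first → 12 extensions
  placing 1:y first → 4 extensions
  placing 3:c first → 4 extensions
total linear extensions = 20

20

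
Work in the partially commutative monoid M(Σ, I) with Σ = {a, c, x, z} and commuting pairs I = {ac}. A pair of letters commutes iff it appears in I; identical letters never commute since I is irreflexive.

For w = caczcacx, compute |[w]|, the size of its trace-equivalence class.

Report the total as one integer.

9

piece 0:c — minimal
piece 1:a — minimal
piece 2:c rests on {0:c}
piece 3:z rests on {1:a, 2:c}
piece 4:c rests on {3:z}
piece 5:a rests on {3:z}
piece 6:c rests on {4:c}
piece 7:x rests on {5:a, 6:c}
minimal pieces: {0:c, 1:a}
ways to finish when only these pieces remain (= sum over removing one remaining piece with nothing left below it):
  1 left: {7}→1
  2 left: {5,7}→1  {6,7}→1
  3 left: {4,6,7}→1  {5,6,7}→2
  4 left: {4,5,6,7}→3
  5 left: {3,4,5,6,7}→3
  6 left: {1,3,4,5,6,7}→3  {2,3,4,5,6,7}→3
  placing 0:c first → 6 extensions
  placing 1:a first → 3 extensions
total linear extensions = 9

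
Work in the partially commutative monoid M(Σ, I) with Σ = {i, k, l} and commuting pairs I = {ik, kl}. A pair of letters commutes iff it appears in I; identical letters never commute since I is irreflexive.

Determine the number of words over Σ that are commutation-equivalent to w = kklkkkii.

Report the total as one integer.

0(k) covers ∅
1(k) covers 0:k
2(l) covers ∅
3(k) covers 1:k
4(k) covers 3:k
5(k) covers 4:k
6(i) covers 2:l
7(i) covers 6:i
floor of heap: 0:k, 2:l
completions by unplaced set U, small U first (add the entries for U minus each lowest piece of U):
  |U|=1: {5}:1  {7}:1
  |U|=2: {4,5}:1  {5,7}:2  {6,7}:1
  |U|=3: {2,6,7}:1  {3,4,5}:1  {4,5,7}:3  {5,6,7}:3
  |U|=4: {1,3,4,5}:1  {2,5,6,7}:4  {3,4,5,7}:4  {4,5,6,7}:6
  |U|=5: {0,1,3,4,5}:1  {1,3,4,5,7}:5  {2,4,5,6,7}:10  {3,4,5,6,7}:10
  |U|=6: {0,1,3,4,5,7}:6  {1,3,4,5,6,7}:15  {2,3,4,5,6,7}:20
  start at 0(k): 35
  start at 2(l): 21
sum over floor = 56

56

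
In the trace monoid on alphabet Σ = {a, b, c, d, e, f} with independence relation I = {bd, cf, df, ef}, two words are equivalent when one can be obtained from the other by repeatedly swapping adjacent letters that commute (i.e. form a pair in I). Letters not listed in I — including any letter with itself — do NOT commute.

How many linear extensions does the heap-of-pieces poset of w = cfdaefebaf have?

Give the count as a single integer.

9

drop 0:c onto floor
drop 1:f onto floor
drop 2:d onto {0:c}
drop 3:a onto {1:f, 2:d}
drop 4:e onto {3:a}
drop 5:f onto {3:a}
drop 6:e onto {4:e}
drop 7:b onto {5:f, 6:e}
drop 8:a onto {7:b}
drop 9:f onto {8:a}
ground layer = {0:c, 1:f}
drop-orders for the pieces not yet dropped (sum over which currently-grounded one goes next):
  1 to go: {9} 1
  2 to go: {8,9} 1
  3 to go: {7,8,9} 1
  4 to go: {5,7,8,9} 1  {6,7,8,9} 1
  5 to go: {4,6,7,8,9} 1  {5,6,7,8,9} 2
  6 to go: {4,5,6,7,8,9} 3
  7 to go: {3,4,5,6,7,8,9} 3
  8 to go: {1,3,4,5,6,7,8,9} 3  {2,3,4,5,6,7,8,9} 3
  if 0:c drops first: 6 orders
  if 1:f drops first: 3 orders
heap linearizations: 9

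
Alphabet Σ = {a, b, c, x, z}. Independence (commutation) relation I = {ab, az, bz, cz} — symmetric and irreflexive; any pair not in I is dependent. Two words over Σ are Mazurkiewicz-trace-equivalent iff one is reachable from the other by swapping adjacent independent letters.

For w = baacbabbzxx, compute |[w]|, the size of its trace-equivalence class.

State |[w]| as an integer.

108

drop 0:b onto floor
drop 1:a onto floor
drop 2:a onto {1:a}
drop 3:c onto {0:b, 2:a}
drop 4:b onto {3:c}
drop 5:a onto {3:c}
drop 6:b onto {4:b}
drop 7:b onto {6:b}
drop 8:z onto floor
drop 9:x onto {5:a, 7:b, 8:z}
drop 10:x onto {9:x}
ground layer = {0:b, 1:a, 8:z}
drop-orders for the pieces not yet dropped (sum over which currently-grounded one goes next):
  1 to go: {10} 1
  2 to go: {9,10} 1
  3 to go: {5,9,10} 1  {7,9,10} 1  {8,9,10} 1
  4 to go: {5,7,9,10} 2  {5,8,9,10} 2  {6,7,9,10} 1  {7,8,9,10} 2
  5 to go: {4,6,7,9,10} 1  {5,6,7,9,10} 3  {5,7,8,9,10} 6  {6,7,8,9,10} 3
  6 to go: {4,5,6,7,9,10} 4  {4,6,7,8,9,10} 4  {5,6,7,8,9,10} 12
  7 to go: {3,4,5,6,7,9,10} 4  {4,5,6,7,8,9,10} 20
  8 to go: {0,3,4,5,6,7,9,10} 4  {2,3,4,5,6,7,9,10} 4  {3,4,5,6,7,8,9,10} 24
  9 to go: {0,2,3,4,5,6,7,9,10} 8  {0,3,4,5,6,7,8,9,10} 28  {1,2,3,4,5,6,7,9,10} 4  {2,3,4,5,6,7,8,9,10} 28
  if 0:b drops first: 32 orders
  if 1:a drops first: 64 orders
  if 8:z drops first: 12 orders
heap linearizations: 108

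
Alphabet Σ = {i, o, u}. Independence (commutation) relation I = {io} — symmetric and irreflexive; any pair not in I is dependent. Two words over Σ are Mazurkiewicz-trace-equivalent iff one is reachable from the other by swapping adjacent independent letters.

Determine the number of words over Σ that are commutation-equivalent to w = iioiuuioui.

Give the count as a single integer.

#0=i has no predecessor
#1=i depends on [0:i]
#2=o has no predecessor
#3=i depends on [1:i]
#4=u depends on [2:o, 3:i]
#5=u depends on [4:u]
#6=i depends on [5:u]
#7=o depends on [5:u]
#8=u depends on [6:i, 7:o]
#9=i depends on [8:u]
sources: [0:i, 2:o]
N(rest) = Σ N(rest − s) over sources s of rest; N(one piece) = 1:
  size 1 → [9]=1
  size 2 → [8,9]=1
  size 3 → [6,8,9]=1  [7,8,9]=1
  size 4 → [6,7,8,9]=2
  size 5 → [5,6,7,8,9]=2
  size 6 → [4,5,6,7,8,9]=2
  size 7 → [2,4,5,6,7,8,9]=2  [3,4,5,6,7,8,9]=2
  size 8 → [1,3,4,5,6,7,8,9]=2  [2,3,4,5,6,7,8,9]=4
  first=0(i) contributes 6
  first=2(o) contributes 2
|[w]| = 8

8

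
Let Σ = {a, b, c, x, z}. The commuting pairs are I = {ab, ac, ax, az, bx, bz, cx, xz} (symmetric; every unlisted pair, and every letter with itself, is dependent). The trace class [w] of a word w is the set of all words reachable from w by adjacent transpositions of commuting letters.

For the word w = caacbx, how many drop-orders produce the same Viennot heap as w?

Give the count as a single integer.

60

drop 0:c onto floor
drop 1:a onto floor
drop 2:a onto {1:a}
drop 3:c onto {0:c}
drop 4:b onto {3:c}
drop 5:x onto floor
ground layer = {0:c, 1:a, 5:x}
drop-orders for the pieces not yet dropped (sum over which currently-grounded one goes next):
  1 to go: {2} 1  {4} 1  {5} 1
  2 to go: {1,2} 1  {2,4} 2  {2,5} 2  {3,4} 1  {4,5} 2
  3 to go: {0,3,4} 1  {1,2,4} 3  {1,2,5} 3  {2,3,4} 3  {2,4,5} 6  {3,4,5} 3
  4 to go: {0,2,3,4} 4  {0,3,4,5} 4  {1,2,3,4} 6  {1,2,4,5} 12  {2,3,4,5} 12
  if 0:c drops first: 30 orders
  if 1:a drops first: 20 orders
  if 5:x drops first: 10 orders
heap linearizations: 60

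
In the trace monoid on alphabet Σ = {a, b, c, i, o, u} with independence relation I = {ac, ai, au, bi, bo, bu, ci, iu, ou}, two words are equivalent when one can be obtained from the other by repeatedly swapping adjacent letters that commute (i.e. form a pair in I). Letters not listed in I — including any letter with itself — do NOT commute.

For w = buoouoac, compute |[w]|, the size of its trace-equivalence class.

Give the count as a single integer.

drop 0:b onto floor
drop 1:u onto floor
drop 2:o onto floor
drop 3:o onto {2:o}
drop 4:u onto {1:u}
drop 5:o onto {3:o}
drop 6:a onto {0:b, 5:o}
drop 7:c onto {0:b, 4:u, 5:o}
ground layer = {0:b, 1:u, 2:o}
drop-orders for the pieces not yet dropped (sum over which currently-grounded one goes next):
  1 to go: {6} 1  {7} 1
  2 to go: {4,7} 1  {6,7} 2
  3 to go: {0,6,7} 2  {1,4,7} 1  {4,6,7} 3  {5,6,7} 2
  4 to go: {0,4,6,7} 5  {0,5,6,7} 4  {1,4,6,7} 4  {3,5,6,7} 2  {4,5,6,7} 5
  5 to go: {0,1,4,6,7} 9  {0,3,5,6,7} 6  {0,4,5,6,7} 14  {1,4,5,6,7} 9  {2,3,5,6,7} 2  {3,4,5,6,7} 7
  6 to go: {0,1,4,5,6,7} 32  {0,2,3,5,6,7} 8  {0,3,4,5,6,7} 27  {1,3,4,5,6,7} 16  {2,3,4,5,6,7} 9
  if 0:b drops first: 25 orders
  if 1:u drops first: 44 orders
  if 2:o drops first: 75 orders
heap linearizations: 144

144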